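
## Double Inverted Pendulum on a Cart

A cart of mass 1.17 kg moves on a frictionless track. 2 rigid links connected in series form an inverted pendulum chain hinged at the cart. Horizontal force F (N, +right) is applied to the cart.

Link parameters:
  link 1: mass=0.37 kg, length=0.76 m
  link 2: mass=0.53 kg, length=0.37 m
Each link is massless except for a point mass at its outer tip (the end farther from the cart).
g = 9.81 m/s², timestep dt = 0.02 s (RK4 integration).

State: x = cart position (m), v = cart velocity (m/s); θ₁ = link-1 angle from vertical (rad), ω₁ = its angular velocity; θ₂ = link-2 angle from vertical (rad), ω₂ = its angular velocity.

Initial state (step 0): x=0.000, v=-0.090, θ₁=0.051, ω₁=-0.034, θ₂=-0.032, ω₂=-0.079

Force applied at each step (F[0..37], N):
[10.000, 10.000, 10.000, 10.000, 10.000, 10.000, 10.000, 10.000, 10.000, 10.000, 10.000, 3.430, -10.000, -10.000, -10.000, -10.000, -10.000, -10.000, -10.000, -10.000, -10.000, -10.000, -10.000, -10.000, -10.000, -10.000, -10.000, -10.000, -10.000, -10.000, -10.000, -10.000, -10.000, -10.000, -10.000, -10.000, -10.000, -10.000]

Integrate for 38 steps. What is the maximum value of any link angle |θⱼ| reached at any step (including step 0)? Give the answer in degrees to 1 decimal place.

apply F[0]=+10.000 → step 1: x=-0.000, v=0.073, θ₁=0.049, ω₁=-0.204, θ₂=-0.035, ω₂=-0.189
apply F[1]=+10.000 → step 2: x=0.003, v=0.237, θ₁=0.043, ω₁=-0.376, θ₂=-0.040, ω₂=-0.298
apply F[2]=+10.000 → step 3: x=0.009, v=0.402, θ₁=0.034, ω₁=-0.554, θ₂=-0.047, ω₂=-0.403
apply F[3]=+10.000 → step 4: x=0.019, v=0.569, θ₁=0.021, ω₁=-0.738, θ₂=-0.056, ω₂=-0.502
apply F[4]=+10.000 → step 5: x=0.032, v=0.738, θ₁=0.004, ω₁=-0.932, θ₂=-0.067, ω₂=-0.591
apply F[5]=+10.000 → step 6: x=0.049, v=0.910, θ₁=-0.017, ω₁=-1.137, θ₂=-0.079, ω₂=-0.669
apply F[6]=+10.000 → step 7: x=0.069, v=1.084, θ₁=-0.042, ω₁=-1.357, θ₂=-0.093, ω₂=-0.731
apply F[7]=+10.000 → step 8: x=0.092, v=1.262, θ₁=-0.071, ω₁=-1.592, θ₂=-0.108, ω₂=-0.775
apply F[8]=+10.000 → step 9: x=0.119, v=1.442, θ₁=-0.105, ω₁=-1.843, θ₂=-0.124, ω₂=-0.800
apply F[9]=+10.000 → step 10: x=0.150, v=1.623, θ₁=-0.145, ω₁=-2.110, θ₂=-0.140, ω₂=-0.805
apply F[10]=+10.000 → step 11: x=0.184, v=1.805, θ₁=-0.190, ω₁=-2.391, θ₂=-0.156, ω₂=-0.796
apply F[11]=+3.430 → step 12: x=0.221, v=1.876, θ₁=-0.239, ω₁=-2.546, θ₂=-0.172, ω₂=-0.769
apply F[12]=-10.000 → step 13: x=0.257, v=1.731, θ₁=-0.289, ω₁=-2.450, θ₂=-0.187, ω₂=-0.697
apply F[13]=-10.000 → step 14: x=0.290, v=1.593, θ₁=-0.337, ω₁=-2.386, θ₂=-0.200, ω₂=-0.590
apply F[14]=-10.000 → step 15: x=0.321, v=1.460, θ₁=-0.385, ω₁=-2.353, θ₂=-0.210, ω₂=-0.447
apply F[15]=-10.000 → step 16: x=0.348, v=1.331, θ₁=-0.432, ω₁=-2.350, θ₂=-0.217, ω₂=-0.271
apply F[16]=-10.000 → step 17: x=0.374, v=1.206, θ₁=-0.479, ω₁=-2.374, θ₂=-0.221, ω₂=-0.062
apply F[17]=-10.000 → step 18: x=0.397, v=1.083, θ₁=-0.527, ω₁=-2.422, θ₂=-0.220, ω₂=0.175
apply F[18]=-10.000 → step 19: x=0.417, v=0.961, θ₁=-0.576, ω₁=-2.490, θ₂=-0.213, ω₂=0.435
apply F[19]=-10.000 → step 20: x=0.435, v=0.838, θ₁=-0.627, ω₁=-2.575, θ₂=-0.202, ω₂=0.710
apply F[20]=-10.000 → step 21: x=0.451, v=0.712, θ₁=-0.679, ω₁=-2.671, θ₂=-0.185, ω₂=0.993
apply F[21]=-10.000 → step 22: x=0.464, v=0.583, θ₁=-0.734, ω₁=-2.775, θ₂=-0.162, ω₂=1.274
apply F[22]=-10.000 → step 23: x=0.474, v=0.450, θ₁=-0.790, ω₁=-2.883, θ₂=-0.134, ω₂=1.543
apply F[23]=-10.000 → step 24: x=0.482, v=0.312, θ₁=-0.849, ω₁=-2.993, θ₂=-0.101, ω₂=1.793
apply F[24]=-10.000 → step 25: x=0.486, v=0.170, θ₁=-0.910, ω₁=-3.102, θ₂=-0.063, ω₂=2.018
apply F[25]=-10.000 → step 26: x=0.488, v=0.022, θ₁=-0.973, ω₁=-3.211, θ₂=-0.020, ω₂=2.212
apply F[26]=-10.000 → step 27: x=0.487, v=-0.130, θ₁=-1.038, ω₁=-3.321, θ₂=0.026, ω₂=2.374
apply F[27]=-10.000 → step 28: x=0.483, v=-0.286, θ₁=-1.106, ω₁=-3.434, θ₂=0.075, ω₂=2.502
apply F[28]=-10.000 → step 29: x=0.476, v=-0.447, θ₁=-1.176, ω₁=-3.554, θ₂=0.126, ω₂=2.592
apply F[29]=-10.000 → step 30: x=0.465, v=-0.612, θ₁=-1.248, ω₁=-3.684, θ₂=0.178, ω₂=2.643
apply F[30]=-10.000 → step 31: x=0.451, v=-0.783, θ₁=-1.323, ω₁=-3.829, θ₂=0.231, ω₂=2.648
apply F[31]=-10.000 → step 32: x=0.434, v=-0.959, θ₁=-1.401, ω₁=-3.994, θ₂=0.283, ω₂=2.600
apply F[32]=-10.000 → step 33: x=0.413, v=-1.143, θ₁=-1.483, ω₁=-4.189, θ₂=0.334, ω₂=2.488
apply F[33]=-10.000 → step 34: x=0.388, v=-1.338, θ₁=-1.569, ω₁=-4.421, θ₂=0.382, ω₂=2.296
apply F[34]=-10.000 → step 35: x=0.359, v=-1.547, θ₁=-1.660, ω₁=-4.703, θ₂=0.426, ω₂=2.004
apply F[35]=-10.000 → step 36: x=0.326, v=-1.776, θ₁=-1.758, ω₁=-5.051, θ₂=0.462, ω₂=1.584
apply F[36]=-10.000 → step 37: x=0.288, v=-2.034, θ₁=-1.863, ω₁=-5.484, θ₂=0.488, ω₂=1.007
apply F[37]=-10.000 → step 38: x=0.244, v=-2.333, θ₁=-1.978, ω₁=-6.024, θ₂=0.501, ω₂=0.239
Max |angle| over trajectory = 1.978 rad = 113.3°.

Answer: 113.3°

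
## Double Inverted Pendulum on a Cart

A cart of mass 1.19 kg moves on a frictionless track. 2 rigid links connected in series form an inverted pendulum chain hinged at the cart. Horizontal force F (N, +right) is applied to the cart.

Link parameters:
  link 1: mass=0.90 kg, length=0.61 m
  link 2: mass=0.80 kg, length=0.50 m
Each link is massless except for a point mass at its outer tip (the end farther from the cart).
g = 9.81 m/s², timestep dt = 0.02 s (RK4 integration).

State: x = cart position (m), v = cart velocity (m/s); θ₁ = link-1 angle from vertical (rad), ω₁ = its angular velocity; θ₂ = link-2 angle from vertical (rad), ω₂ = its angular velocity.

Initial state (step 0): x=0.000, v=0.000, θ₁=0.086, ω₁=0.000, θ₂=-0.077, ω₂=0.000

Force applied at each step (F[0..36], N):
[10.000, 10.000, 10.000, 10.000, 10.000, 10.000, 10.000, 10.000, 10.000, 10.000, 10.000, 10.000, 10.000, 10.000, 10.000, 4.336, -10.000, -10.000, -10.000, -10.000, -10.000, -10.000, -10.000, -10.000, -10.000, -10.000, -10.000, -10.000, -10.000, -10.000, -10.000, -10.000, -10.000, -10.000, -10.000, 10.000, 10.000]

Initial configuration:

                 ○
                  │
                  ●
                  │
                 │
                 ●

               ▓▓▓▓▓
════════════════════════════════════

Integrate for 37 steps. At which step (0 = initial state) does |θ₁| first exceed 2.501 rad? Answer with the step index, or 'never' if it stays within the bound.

apply F[0]=+10.000 → step 1: x=0.001, v=0.143, θ₁=0.084, ω₁=-0.159, θ₂=-0.078, ω₂=-0.124
apply F[1]=+10.000 → step 2: x=0.006, v=0.288, θ₁=0.080, ω₁=-0.322, θ₂=-0.082, ω₂=-0.247
apply F[2]=+10.000 → step 3: x=0.013, v=0.434, θ₁=0.071, ω₁=-0.491, θ₂=-0.088, ω₂=-0.368
apply F[3]=+10.000 → step 4: x=0.023, v=0.584, θ₁=0.060, ω₁=-0.670, θ₂=-0.097, ω₂=-0.485
apply F[4]=+10.000 → step 5: x=0.036, v=0.737, θ₁=0.045, ω₁=-0.863, θ₂=-0.107, ω₂=-0.596
apply F[5]=+10.000 → step 6: x=0.053, v=0.896, θ₁=0.025, ω₁=-1.073, θ₂=-0.120, ω₂=-0.700
apply F[6]=+10.000 → step 7: x=0.072, v=1.061, θ₁=0.002, ω₁=-1.303, θ₂=-0.135, ω₂=-0.793
apply F[7]=+10.000 → step 8: x=0.095, v=1.232, θ₁=-0.027, ω₁=-1.557, θ₂=-0.152, ω₂=-0.874
apply F[8]=+10.000 → step 9: x=0.122, v=1.409, θ₁=-0.061, ω₁=-1.837, θ₂=-0.170, ω₂=-0.940
apply F[9]=+10.000 → step 10: x=0.152, v=1.591, θ₁=-0.101, ω₁=-2.143, θ₂=-0.190, ω₂=-0.988
apply F[10]=+10.000 → step 11: x=0.185, v=1.777, θ₁=-0.147, ω₁=-2.474, θ₂=-0.210, ω₂=-1.017
apply F[11]=+10.000 → step 12: x=0.223, v=1.962, θ₁=-0.200, ω₁=-2.824, θ₂=-0.230, ω₂=-1.030
apply F[12]=+10.000 → step 13: x=0.264, v=2.142, θ₁=-0.260, ω₁=-3.182, θ₂=-0.251, ω₂=-1.032
apply F[13]=+10.000 → step 14: x=0.308, v=2.308, θ₁=-0.327, ω₁=-3.536, θ₂=-0.271, ω₂=-1.033
apply F[14]=+10.000 → step 15: x=0.356, v=2.455, θ₁=-0.401, ω₁=-3.869, θ₂=-0.292, ω₂=-1.046
apply F[15]=+4.336 → step 16: x=0.405, v=2.503, θ₁=-0.480, ω₁=-4.069, θ₂=-0.313, ω₂=-1.067
apply F[16]=-10.000 → step 17: x=0.454, v=2.360, θ₁=-0.561, ω₁=-4.034, θ₂=-0.334, ω₂=-1.041
apply F[17]=-10.000 → step 18: x=0.500, v=2.221, θ₁=-0.642, ω₁=-4.038, θ₂=-0.355, ω₂=-1.007
apply F[18]=-10.000 → step 19: x=0.543, v=2.082, θ₁=-0.723, ω₁=-4.075, θ₂=-0.375, ω₂=-0.969
apply F[19]=-10.000 → step 20: x=0.583, v=1.940, θ₁=-0.805, ω₁=-4.141, θ₂=-0.394, ω₂=-0.932
apply F[20]=-10.000 → step 21: x=0.620, v=1.793, θ₁=-0.889, ω₁=-4.231, θ₂=-0.412, ω₂=-0.900
apply F[21]=-10.000 → step 22: x=0.655, v=1.638, θ₁=-0.975, ω₁=-4.342, θ₂=-0.430, ω₂=-0.879
apply F[22]=-10.000 → step 23: x=0.686, v=1.473, θ₁=-1.063, ω₁=-4.473, θ₂=-0.447, ω₂=-0.874
apply F[23]=-10.000 → step 24: x=0.714, v=1.296, θ₁=-1.154, ω₁=-4.622, θ₂=-0.465, ω₂=-0.889
apply F[24]=-10.000 → step 25: x=0.738, v=1.105, θ₁=-1.248, ω₁=-4.792, θ₂=-0.483, ω₂=-0.933
apply F[25]=-10.000 → step 26: x=0.758, v=0.898, θ₁=-1.346, ω₁=-4.984, θ₂=-0.502, ω₂=-1.011
apply F[26]=-10.000 → step 27: x=0.773, v=0.672, θ₁=-1.447, ω₁=-5.200, θ₂=-0.524, ω₂=-1.131
apply F[27]=-10.000 → step 28: x=0.785, v=0.425, θ₁=-1.554, ω₁=-5.446, θ₂=-0.548, ω₂=-1.304
apply F[28]=-10.000 → step 29: x=0.790, v=0.153, θ₁=-1.665, ω₁=-5.725, θ₂=-0.576, ω₂=-1.541
apply F[29]=-10.000 → step 30: x=0.790, v=-0.147, θ₁=-1.783, ω₁=-6.046, θ₂=-0.610, ω₂=-1.861
apply F[30]=-10.000 → step 31: x=0.784, v=-0.479, θ₁=-1.908, ω₁=-6.416, θ₂=-0.651, ω₂=-2.285
apply F[31]=-10.000 → step 32: x=0.771, v=-0.849, θ₁=-2.040, ω₁=-6.843, θ₂=-0.702, ω₂=-2.845
apply F[32]=-10.000 → step 33: x=0.750, v=-1.261, θ₁=-2.182, ω₁=-7.333, θ₂=-0.766, ω₂=-3.583
apply F[33]=-10.000 → step 34: x=0.720, v=-1.715, θ₁=-2.334, ω₁=-7.884, θ₂=-0.847, ω₂=-4.558
apply F[34]=-10.000 → step 35: x=0.681, v=-2.205, θ₁=-2.497, ω₁=-8.465, θ₂=-0.951, ω₂=-5.845
apply F[35]=+10.000 → step 36: x=0.635, v=-2.415, θ₁=-2.668, ω₁=-8.566, θ₂=-1.086, ω₂=-7.733
apply F[36]=+10.000 → step 37: x=0.585, v=-2.534, θ₁=-2.837, ω₁=-8.286, θ₂=-1.261, ω₂=-9.744
|θ₁| = 2.668 > 2.501 first at step 36.

Answer: 36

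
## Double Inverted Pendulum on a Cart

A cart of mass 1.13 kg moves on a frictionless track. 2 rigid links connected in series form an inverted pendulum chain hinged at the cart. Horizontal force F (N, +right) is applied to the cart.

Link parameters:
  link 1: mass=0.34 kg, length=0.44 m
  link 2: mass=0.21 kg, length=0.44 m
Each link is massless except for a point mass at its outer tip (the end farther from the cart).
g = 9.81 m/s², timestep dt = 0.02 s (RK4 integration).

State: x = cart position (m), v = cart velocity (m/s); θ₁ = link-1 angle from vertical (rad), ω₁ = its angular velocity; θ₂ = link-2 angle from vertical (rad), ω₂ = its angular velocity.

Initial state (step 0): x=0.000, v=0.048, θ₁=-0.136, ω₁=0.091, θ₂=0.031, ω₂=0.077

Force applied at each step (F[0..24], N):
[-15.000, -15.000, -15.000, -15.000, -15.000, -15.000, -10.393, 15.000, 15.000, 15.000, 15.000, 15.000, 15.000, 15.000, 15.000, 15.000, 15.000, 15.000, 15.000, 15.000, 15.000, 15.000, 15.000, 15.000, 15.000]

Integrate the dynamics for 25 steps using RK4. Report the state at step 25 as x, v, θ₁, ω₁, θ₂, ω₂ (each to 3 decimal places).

Answer: x=0.011, v=2.287, θ₁=0.650, ω₁=0.438, θ₂=-0.413, ω₂=-5.024

Derivation:
apply F[0]=-15.000 → step 1: x=-0.002, v=-0.203, θ₁=-0.130, ω₁=0.546, θ₂=0.034, ω₂=0.212
apply F[1]=-15.000 → step 2: x=-0.008, v=-0.456, θ₁=-0.114, ω₁=1.014, θ₂=0.039, ω₂=0.338
apply F[2]=-15.000 → step 3: x=-0.020, v=-0.711, θ₁=-0.089, ω₁=1.505, θ₂=0.047, ω₂=0.447
apply F[3]=-15.000 → step 4: x=-0.037, v=-0.970, θ₁=-0.054, ω₁=2.028, θ₂=0.057, ω₂=0.531
apply F[4]=-15.000 → step 5: x=-0.059, v=-1.233, θ₁=-0.008, ω₁=2.591, θ₂=0.068, ω₂=0.586
apply F[5]=-15.000 → step 6: x=-0.086, v=-1.499, θ₁=0.050, ω₁=3.197, θ₂=0.080, ω₂=0.609
apply F[6]=-10.393 → step 7: x=-0.118, v=-1.686, θ₁=0.119, ω₁=3.657, θ₂=0.093, ω₂=0.611
apply F[7]=+15.000 → step 8: x=-0.149, v=-1.431, θ₁=0.187, ω₁=3.161, θ₂=0.105, ω₂=0.584
apply F[8]=+15.000 → step 9: x=-0.175, v=-1.183, θ₁=0.246, ω₁=2.731, θ₂=0.116, ω₂=0.518
apply F[9]=+15.000 → step 10: x=-0.196, v=-0.942, θ₁=0.296, ω₁=2.365, θ₂=0.125, ω₂=0.411
apply F[10]=+15.000 → step 11: x=-0.213, v=-0.709, θ₁=0.341, ω₁=2.056, θ₂=0.132, ω₂=0.264
apply F[11]=+15.000 → step 12: x=-0.225, v=-0.482, θ₁=0.379, ω₁=1.799, θ₂=0.135, ω₂=0.079
apply F[12]=+15.000 → step 13: x=-0.232, v=-0.260, θ₁=0.413, ω₁=1.587, θ₂=0.135, ω₂=-0.141
apply F[13]=+15.000 → step 14: x=-0.235, v=-0.043, θ₁=0.443, ω₁=1.415, θ₂=0.129, ω₂=-0.394
apply F[14]=+15.000 → step 15: x=-0.234, v=0.172, θ₁=0.470, ω₁=1.276, θ₂=0.119, ω₂=-0.679
apply F[15]=+15.000 → step 16: x=-0.228, v=0.384, θ₁=0.494, ω₁=1.167, θ₂=0.102, ω₂=-0.996
apply F[16]=+15.000 → step 17: x=-0.219, v=0.594, θ₁=0.516, ω₁=1.081, θ₂=0.079, ω₂=-1.343
apply F[17]=+15.000 → step 18: x=-0.205, v=0.803, θ₁=0.537, ω₁=1.016, θ₂=0.048, ω₂=-1.720
apply F[18]=+15.000 → step 19: x=-0.186, v=1.012, θ₁=0.557, ω₁=0.963, θ₂=0.010, ω₂=-2.126
apply F[19]=+15.000 → step 20: x=-0.164, v=1.221, θ₁=0.576, ω₁=0.916, θ₂=-0.037, ω₂=-2.558
apply F[20]=+15.000 → step 21: x=-0.138, v=1.432, θ₁=0.594, ω₁=0.866, θ₂=-0.093, ω₂=-3.015
apply F[21]=+15.000 → step 22: x=-0.107, v=1.643, θ₁=0.611, ω₁=0.805, θ₂=-0.158, ω₂=-3.492
apply F[22]=+15.000 → step 23: x=-0.072, v=1.856, θ₁=0.626, ω₁=0.721, θ₂=-0.233, ω₂=-3.987
apply F[23]=+15.000 → step 24: x=-0.033, v=2.071, θ₁=0.639, ω₁=0.603, θ₂=-0.317, ω₂=-4.498
apply F[24]=+15.000 → step 25: x=0.011, v=2.287, θ₁=0.650, ω₁=0.438, θ₂=-0.413, ω₂=-5.024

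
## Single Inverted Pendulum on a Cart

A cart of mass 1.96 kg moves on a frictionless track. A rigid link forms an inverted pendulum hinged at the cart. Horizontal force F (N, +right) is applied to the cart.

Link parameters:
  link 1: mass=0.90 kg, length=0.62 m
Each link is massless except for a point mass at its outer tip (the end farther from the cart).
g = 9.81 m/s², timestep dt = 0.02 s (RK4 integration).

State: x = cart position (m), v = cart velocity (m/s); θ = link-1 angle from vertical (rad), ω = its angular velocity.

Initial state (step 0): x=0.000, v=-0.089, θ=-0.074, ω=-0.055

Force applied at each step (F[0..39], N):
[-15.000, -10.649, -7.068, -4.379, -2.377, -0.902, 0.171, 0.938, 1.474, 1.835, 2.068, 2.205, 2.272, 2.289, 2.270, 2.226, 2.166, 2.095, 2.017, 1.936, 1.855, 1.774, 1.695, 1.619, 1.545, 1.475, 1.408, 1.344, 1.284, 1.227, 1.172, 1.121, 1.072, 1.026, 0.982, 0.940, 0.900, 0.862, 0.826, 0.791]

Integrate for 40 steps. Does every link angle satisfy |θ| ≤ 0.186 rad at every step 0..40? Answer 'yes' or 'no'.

Answer: yes

Derivation:
apply F[0]=-15.000 → step 1: x=-0.003, v=-0.235, θ=-0.073, ω=0.157
apply F[1]=-10.649 → step 2: x=-0.009, v=-0.337, θ=-0.068, ω=0.298
apply F[2]=-7.068 → step 3: x=-0.016, v=-0.403, θ=-0.062, ω=0.384
apply F[3]=-4.379 → step 4: x=-0.025, v=-0.443, θ=-0.053, ω=0.430
apply F[4]=-2.377 → step 5: x=-0.034, v=-0.463, θ=-0.045, ω=0.446
apply F[5]=-0.902 → step 6: x=-0.043, v=-0.468, θ=-0.036, ω=0.442
apply F[6]=+0.171 → step 7: x=-0.053, v=-0.464, θ=-0.027, ω=0.425
apply F[7]=+0.938 → step 8: x=-0.062, v=-0.452, θ=-0.019, ω=0.399
apply F[8]=+1.474 → step 9: x=-0.071, v=-0.436, θ=-0.011, ω=0.368
apply F[9]=+1.835 → step 10: x=-0.079, v=-0.416, θ=-0.004, ω=0.334
apply F[10]=+2.068 → step 11: x=-0.087, v=-0.395, θ=0.002, ω=0.300
apply F[11]=+2.205 → step 12: x=-0.095, v=-0.373, θ=0.008, ω=0.266
apply F[12]=+2.272 → step 13: x=-0.102, v=-0.351, θ=0.013, ω=0.233
apply F[13]=+2.289 → step 14: x=-0.109, v=-0.329, θ=0.017, ω=0.202
apply F[14]=+2.270 → step 15: x=-0.115, v=-0.307, θ=0.021, ω=0.174
apply F[15]=+2.226 → step 16: x=-0.121, v=-0.287, θ=0.024, ω=0.147
apply F[16]=+2.166 → step 17: x=-0.127, v=-0.267, θ=0.027, ω=0.124
apply F[17]=+2.095 → step 18: x=-0.132, v=-0.248, θ=0.029, ω=0.102
apply F[18]=+2.017 → step 19: x=-0.137, v=-0.230, θ=0.031, ω=0.083
apply F[19]=+1.936 → step 20: x=-0.141, v=-0.213, θ=0.032, ω=0.065
apply F[20]=+1.855 → step 21: x=-0.145, v=-0.197, θ=0.033, ω=0.050
apply F[21]=+1.774 → step 22: x=-0.149, v=-0.182, θ=0.034, ω=0.036
apply F[22]=+1.695 → step 23: x=-0.152, v=-0.168, θ=0.035, ω=0.025
apply F[23]=+1.619 → step 24: x=-0.156, v=-0.155, θ=0.035, ω=0.014
apply F[24]=+1.545 → step 25: x=-0.159, v=-0.142, θ=0.036, ω=0.005
apply F[25]=+1.475 → step 26: x=-0.161, v=-0.130, θ=0.036, ω=-0.003
apply F[26]=+1.408 → step 27: x=-0.164, v=-0.119, θ=0.035, ω=-0.009
apply F[27]=+1.344 → step 28: x=-0.166, v=-0.109, θ=0.035, ω=-0.015
apply F[28]=+1.284 → step 29: x=-0.168, v=-0.099, θ=0.035, ω=-0.020
apply F[29]=+1.227 → step 30: x=-0.170, v=-0.089, θ=0.034, ω=-0.024
apply F[30]=+1.172 → step 31: x=-0.172, v=-0.080, θ=0.034, ω=-0.028
apply F[31]=+1.121 → step 32: x=-0.173, v=-0.072, θ=0.033, ω=-0.031
apply F[32]=+1.072 → step 33: x=-0.175, v=-0.064, θ=0.033, ω=-0.033
apply F[33]=+1.026 → step 34: x=-0.176, v=-0.056, θ=0.032, ω=-0.035
apply F[34]=+0.982 → step 35: x=-0.177, v=-0.049, θ=0.031, ω=-0.037
apply F[35]=+0.940 → step 36: x=-0.178, v=-0.042, θ=0.030, ω=-0.038
apply F[36]=+0.900 → step 37: x=-0.179, v=-0.036, θ=0.030, ω=-0.039
apply F[37]=+0.862 → step 38: x=-0.179, v=-0.030, θ=0.029, ω=-0.040
apply F[38]=+0.826 → step 39: x=-0.180, v=-0.024, θ=0.028, ω=-0.040
apply F[39]=+0.791 → step 40: x=-0.180, v=-0.018, θ=0.027, ω=-0.040
Max |angle| over trajectory = 0.074 rad; bound = 0.186 → within bound.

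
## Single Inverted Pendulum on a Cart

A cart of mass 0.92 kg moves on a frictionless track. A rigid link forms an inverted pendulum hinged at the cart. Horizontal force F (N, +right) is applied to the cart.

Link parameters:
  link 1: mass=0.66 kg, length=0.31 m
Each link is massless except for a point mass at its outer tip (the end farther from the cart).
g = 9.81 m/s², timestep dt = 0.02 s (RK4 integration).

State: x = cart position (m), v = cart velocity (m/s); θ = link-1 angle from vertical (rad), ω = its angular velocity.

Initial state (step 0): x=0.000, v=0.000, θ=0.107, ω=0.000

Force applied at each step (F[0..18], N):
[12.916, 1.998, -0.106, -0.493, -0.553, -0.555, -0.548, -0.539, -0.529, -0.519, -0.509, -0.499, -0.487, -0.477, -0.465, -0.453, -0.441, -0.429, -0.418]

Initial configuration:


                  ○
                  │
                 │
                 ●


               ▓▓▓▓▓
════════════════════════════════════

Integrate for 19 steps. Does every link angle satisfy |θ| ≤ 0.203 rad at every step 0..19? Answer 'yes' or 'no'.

apply F[0]=+12.916 → step 1: x=0.003, v=0.264, θ=0.099, ω=-0.782
apply F[1]=+1.998 → step 2: x=0.008, v=0.295, θ=0.083, ω=-0.823
apply F[2]=-0.106 → step 3: x=0.014, v=0.282, θ=0.068, ω=-0.735
apply F[3]=-0.493 → step 4: x=0.019, v=0.263, θ=0.054, ω=-0.635
apply F[4]=-0.553 → step 5: x=0.025, v=0.245, θ=0.042, ω=-0.545
apply F[5]=-0.555 → step 6: x=0.029, v=0.227, θ=0.032, ω=-0.466
apply F[6]=-0.548 → step 7: x=0.034, v=0.212, θ=0.023, ω=-0.397
apply F[7]=-0.539 → step 8: x=0.038, v=0.197, θ=0.016, ω=-0.338
apply F[8]=-0.529 → step 9: x=0.042, v=0.184, θ=0.010, ω=-0.287
apply F[9]=-0.519 → step 10: x=0.045, v=0.172, θ=0.005, ω=-0.243
apply F[10]=-0.509 → step 11: x=0.048, v=0.160, θ=0.000, ω=-0.205
apply F[11]=-0.499 → step 12: x=0.051, v=0.150, θ=-0.004, ω=-0.171
apply F[12]=-0.487 → step 13: x=0.054, v=0.140, θ=-0.007, ω=-0.143
apply F[13]=-0.477 → step 14: x=0.057, v=0.131, θ=-0.009, ω=-0.118
apply F[14]=-0.465 → step 15: x=0.060, v=0.122, θ=-0.011, ω=-0.097
apply F[15]=-0.453 → step 16: x=0.062, v=0.114, θ=-0.013, ω=-0.079
apply F[16]=-0.441 → step 17: x=0.064, v=0.106, θ=-0.015, ω=-0.063
apply F[17]=-0.429 → step 18: x=0.066, v=0.099, θ=-0.016, ω=-0.050
apply F[18]=-0.418 → step 19: x=0.068, v=0.092, θ=-0.017, ω=-0.038
Max |angle| over trajectory = 0.107 rad; bound = 0.203 → within bound.

Answer: yes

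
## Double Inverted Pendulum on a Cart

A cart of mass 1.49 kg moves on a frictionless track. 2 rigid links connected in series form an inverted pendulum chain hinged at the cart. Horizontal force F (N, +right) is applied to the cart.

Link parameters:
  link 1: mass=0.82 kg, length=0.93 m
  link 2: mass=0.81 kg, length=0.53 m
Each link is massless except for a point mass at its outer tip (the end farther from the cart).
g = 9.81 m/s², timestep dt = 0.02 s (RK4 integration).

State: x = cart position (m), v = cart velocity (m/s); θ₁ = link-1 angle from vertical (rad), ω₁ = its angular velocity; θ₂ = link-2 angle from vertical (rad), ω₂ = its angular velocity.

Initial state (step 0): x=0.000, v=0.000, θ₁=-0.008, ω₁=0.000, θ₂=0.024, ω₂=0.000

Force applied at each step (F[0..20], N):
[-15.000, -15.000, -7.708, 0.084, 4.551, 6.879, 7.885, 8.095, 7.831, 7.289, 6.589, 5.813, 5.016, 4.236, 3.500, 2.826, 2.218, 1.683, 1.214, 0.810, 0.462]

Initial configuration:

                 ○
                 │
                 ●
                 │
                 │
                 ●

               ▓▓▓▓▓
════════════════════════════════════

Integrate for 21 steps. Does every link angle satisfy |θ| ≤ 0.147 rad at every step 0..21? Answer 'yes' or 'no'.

Answer: yes

Derivation:
apply F[0]=-15.000 → step 1: x=-0.002, v=-0.200, θ₁=-0.006, ω₁=0.207, θ₂=0.024, ω₂=0.023
apply F[1]=-15.000 → step 2: x=-0.008, v=-0.400, θ₁=0.000, ω₁=0.416, θ₂=0.025, ω₂=0.043
apply F[2]=-7.708 → step 3: x=-0.017, v=-0.505, θ₁=0.010, ω₁=0.525, θ₂=0.026, ω₂=0.058
apply F[3]=+0.084 → step 4: x=-0.027, v=-0.507, θ₁=0.020, ω₁=0.528, θ₂=0.027, ω₂=0.067
apply F[4]=+4.551 → step 5: x=-0.037, v=-0.451, θ₁=0.030, ω₁=0.473, θ₂=0.029, ω₂=0.068
apply F[5]=+6.879 → step 6: x=-0.045, v=-0.366, θ₁=0.039, ω₁=0.390, θ₂=0.030, ω₂=0.064
apply F[6]=+7.885 → step 7: x=-0.051, v=-0.270, θ₁=0.046, ω₁=0.298, θ₂=0.031, ω₂=0.056
apply F[7]=+8.095 → step 8: x=-0.056, v=-0.171, θ₁=0.051, ω₁=0.206, θ₂=0.032, ω₂=0.043
apply F[8]=+7.831 → step 9: x=-0.058, v=-0.078, θ₁=0.054, ω₁=0.121, θ₂=0.033, ω₂=0.028
apply F[9]=+7.289 → step 10: x=-0.059, v=0.008, θ₁=0.056, ω₁=0.045, θ₂=0.033, ω₂=0.012
apply F[10]=+6.589 → step 11: x=-0.058, v=0.084, θ₁=0.056, ω₁=-0.020, θ₂=0.033, ω₂=-0.005
apply F[11]=+5.813 → step 12: x=-0.056, v=0.150, θ₁=0.055, ω₁=-0.074, θ₂=0.033, ω₂=-0.022
apply F[12]=+5.016 → step 13: x=-0.052, v=0.206, θ₁=0.053, ω₁=-0.118, θ₂=0.032, ω₂=-0.038
apply F[13]=+4.236 → step 14: x=-0.047, v=0.251, θ₁=0.050, ω₁=-0.152, θ₂=0.031, ω₂=-0.053
apply F[14]=+3.500 → step 15: x=-0.042, v=0.288, θ₁=0.047, ω₁=-0.177, θ₂=0.030, ω₂=-0.066
apply F[15]=+2.826 → step 16: x=-0.036, v=0.316, θ₁=0.043, ω₁=-0.195, θ₂=0.029, ω₂=-0.078
apply F[16]=+2.218 → step 17: x=-0.030, v=0.337, θ₁=0.039, ω₁=-0.206, θ₂=0.027, ω₂=-0.087
apply F[17]=+1.683 → step 18: x=-0.023, v=0.352, θ₁=0.035, ω₁=-0.211, θ₂=0.025, ω₂=-0.095
apply F[18]=+1.214 → step 19: x=-0.016, v=0.361, θ₁=0.031, ω₁=-0.212, θ₂=0.023, ω₂=-0.102
apply F[19]=+0.810 → step 20: x=-0.008, v=0.365, θ₁=0.027, ω₁=-0.210, θ₂=0.021, ω₂=-0.107
apply F[20]=+0.462 → step 21: x=-0.001, v=0.366, θ₁=0.023, ω₁=-0.205, θ₂=0.019, ω₂=-0.110
Max |angle| over trajectory = 0.056 rad; bound = 0.147 → within bound.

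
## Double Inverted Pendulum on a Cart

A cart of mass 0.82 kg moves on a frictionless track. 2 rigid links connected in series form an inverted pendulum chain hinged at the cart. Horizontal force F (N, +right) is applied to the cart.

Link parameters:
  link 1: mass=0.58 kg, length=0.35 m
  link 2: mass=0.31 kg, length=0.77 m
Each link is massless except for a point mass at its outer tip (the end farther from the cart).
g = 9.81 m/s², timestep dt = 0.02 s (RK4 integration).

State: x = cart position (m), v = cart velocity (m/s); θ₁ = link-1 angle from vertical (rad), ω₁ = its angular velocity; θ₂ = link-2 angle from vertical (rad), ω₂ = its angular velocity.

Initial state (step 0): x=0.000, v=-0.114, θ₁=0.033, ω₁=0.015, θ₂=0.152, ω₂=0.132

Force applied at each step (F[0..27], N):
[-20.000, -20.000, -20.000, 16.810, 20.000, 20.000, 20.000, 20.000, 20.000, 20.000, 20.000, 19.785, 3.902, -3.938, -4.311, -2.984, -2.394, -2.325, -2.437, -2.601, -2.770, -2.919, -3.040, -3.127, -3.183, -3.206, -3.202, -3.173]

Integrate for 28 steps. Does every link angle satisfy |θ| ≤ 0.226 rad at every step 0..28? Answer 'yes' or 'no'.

apply F[0]=-20.000 → step 1: x=-0.007, v=-0.609, θ₁=0.047, ω₁=1.419, θ₂=0.155, ω₂=0.171
apply F[1]=-20.000 → step 2: x=-0.024, v=-1.106, θ₁=0.090, ω₁=2.854, θ₂=0.159, ω₂=0.195
apply F[2]=-20.000 → step 3: x=-0.051, v=-1.598, θ₁=0.162, ω₁=4.317, θ₂=0.163, ω₂=0.200
apply F[3]=+16.810 → step 4: x=-0.080, v=-1.224, θ₁=0.238, ω₁=3.392, θ₂=0.167, ω₂=0.187
apply F[4]=+20.000 → step 5: x=-0.100, v=-0.806, θ₁=0.296, ω₁=2.425, θ₂=0.170, ω₂=0.138
apply F[5]=+20.000 → step 6: x=-0.112, v=-0.412, θ₁=0.336, ω₁=1.593, θ₂=0.172, ω₂=0.057
apply F[6]=+20.000 → step 7: x=-0.116, v=-0.035, θ₁=0.361, ω₁=0.853, θ₂=0.172, ω₂=-0.048
apply F[7]=+20.000 → step 8: x=-0.113, v=0.333, θ₁=0.371, ω₁=0.161, θ₂=0.170, ω₂=-0.167
apply F[8]=+20.000 → step 9: x=-0.103, v=0.700, θ₁=0.367, ω₁=-0.521, θ₂=0.165, ω₂=-0.290
apply F[9]=+20.000 → step 10: x=-0.085, v=1.072, θ₁=0.350, ω₁=-1.231, θ₂=0.158, ω₂=-0.408
apply F[10]=+20.000 → step 11: x=-0.060, v=1.457, θ₁=0.318, ω₁=-2.009, θ₂=0.149, ω₂=-0.512
apply F[11]=+19.785 → step 12: x=-0.027, v=1.859, θ₁=0.269, ω₁=-2.885, θ₂=0.138, ω₂=-0.589
apply F[12]=+3.902 → step 13: x=0.011, v=1.917, θ₁=0.211, ω₁=-2.890, θ₂=0.126, ω₂=-0.620
apply F[13]=-3.938 → step 14: x=0.048, v=1.797, θ₁=0.158, ω₁=-2.441, θ₂=0.113, ω₂=-0.635
apply F[14]=-4.311 → step 15: x=0.083, v=1.672, θ₁=0.114, ω₁=-2.004, θ₂=0.101, ω₂=-0.642
apply F[15]=-2.984 → step 16: x=0.115, v=1.583, θ₁=0.077, ω₁=-1.698, θ₂=0.088, ω₂=-0.642
apply F[16]=-2.394 → step 17: x=0.146, v=1.513, θ₁=0.045, ω₁=-1.471, θ₂=0.075, ω₂=-0.635
apply F[17]=-2.325 → step 18: x=0.176, v=1.450, θ₁=0.017, ω₁=-1.284, θ₂=0.062, ω₂=-0.622
apply F[18]=-2.437 → step 19: x=0.204, v=1.390, θ₁=-0.007, ω₁=-1.123, θ₂=0.050, ω₂=-0.603
apply F[19]=-2.601 → step 20: x=0.231, v=1.330, θ₁=-0.028, ω₁=-0.978, θ₂=0.038, ω₂=-0.580
apply F[20]=-2.770 → step 21: x=0.257, v=1.270, θ₁=-0.046, ω₁=-0.848, θ₂=0.027, ω₂=-0.554
apply F[21]=-2.919 → step 22: x=0.282, v=1.210, θ₁=-0.061, ω₁=-0.729, θ₂=0.016, ω₂=-0.525
apply F[22]=-3.040 → step 23: x=0.306, v=1.150, θ₁=-0.075, ω₁=-0.620, θ₂=0.006, ω₂=-0.494
apply F[23]=-3.127 → step 24: x=0.328, v=1.091, θ₁=-0.086, ω₁=-0.521, θ₂=-0.004, ω₂=-0.462
apply F[24]=-3.183 → step 25: x=0.349, v=1.033, θ₁=-0.096, ω₁=-0.431, θ₂=-0.013, ω₂=-0.430
apply F[25]=-3.206 → step 26: x=0.369, v=0.976, θ₁=-0.104, ω₁=-0.351, θ₂=-0.021, ω₂=-0.397
apply F[26]=-3.202 → step 27: x=0.388, v=0.921, θ₁=-0.110, ω₁=-0.278, θ₂=-0.028, ω₂=-0.364
apply F[27]=-3.173 → step 28: x=0.406, v=0.868, θ₁=-0.115, ω₁=-0.215, θ₂=-0.035, ω₂=-0.332
Max |angle| over trajectory = 0.371 rad; bound = 0.226 → exceeded.

Answer: no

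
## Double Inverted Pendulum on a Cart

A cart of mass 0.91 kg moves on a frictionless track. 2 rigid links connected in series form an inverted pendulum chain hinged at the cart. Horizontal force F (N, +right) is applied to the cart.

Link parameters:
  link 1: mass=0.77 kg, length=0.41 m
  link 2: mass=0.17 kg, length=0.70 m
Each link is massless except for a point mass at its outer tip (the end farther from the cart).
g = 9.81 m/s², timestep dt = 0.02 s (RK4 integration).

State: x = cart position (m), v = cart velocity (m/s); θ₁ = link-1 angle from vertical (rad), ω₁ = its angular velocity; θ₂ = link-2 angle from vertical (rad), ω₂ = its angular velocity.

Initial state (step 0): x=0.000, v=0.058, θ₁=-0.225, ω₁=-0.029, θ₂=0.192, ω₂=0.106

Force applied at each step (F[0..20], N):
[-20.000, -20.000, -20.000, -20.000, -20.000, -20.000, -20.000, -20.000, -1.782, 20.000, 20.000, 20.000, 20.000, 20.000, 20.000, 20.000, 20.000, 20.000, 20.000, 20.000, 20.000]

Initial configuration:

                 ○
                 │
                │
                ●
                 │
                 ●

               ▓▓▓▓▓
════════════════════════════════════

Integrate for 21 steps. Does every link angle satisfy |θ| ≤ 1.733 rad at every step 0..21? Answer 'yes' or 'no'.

apply F[0]=-20.000 → step 1: x=-0.003, v=-0.321, θ₁=-0.218, ω₁=0.715, θ₂=0.196, ω₂=0.292
apply F[1]=-20.000 → step 2: x=-0.013, v=-0.707, θ₁=-0.196, ω₁=1.487, θ₂=0.204, ω₂=0.467
apply F[2]=-20.000 → step 3: x=-0.031, v=-1.105, θ₁=-0.158, ω₁=2.315, θ₂=0.215, ω₂=0.616
apply F[3]=-20.000 → step 4: x=-0.057, v=-1.520, θ₁=-0.103, ω₁=3.224, θ₂=0.228, ω₂=0.725
apply F[4]=-20.000 → step 5: x=-0.092, v=-1.951, θ₁=-0.029, ω₁=4.226, θ₂=0.243, ω₂=0.782
apply F[5]=-20.000 → step 6: x=-0.135, v=-2.390, θ₁=0.066, ω₁=5.304, θ₂=0.259, ω₂=0.783
apply F[6]=-20.000 → step 7: x=-0.187, v=-2.810, θ₁=0.183, ω₁=6.390, θ₂=0.274, ω₂=0.751
apply F[7]=-20.000 → step 8: x=-0.247, v=-3.173, θ₁=0.321, ω₁=7.371, θ₂=0.289, ω₂=0.738
apply F[8]=-1.782 → step 9: x=-0.310, v=-3.115, θ₁=0.469, ω₁=7.411, θ₂=0.304, ω₂=0.780
apply F[9]=+20.000 → step 10: x=-0.368, v=-2.670, θ₁=0.610, ω₁=6.725, θ₂=0.320, ω₂=0.783
apply F[10]=+20.000 → step 11: x=-0.417, v=-2.268, θ₁=0.740, ω₁=6.267, θ₂=0.335, ω₂=0.748
apply F[11]=+20.000 → step 12: x=-0.459, v=-1.896, θ₁=0.862, ω₁=5.997, θ₂=0.349, ω₂=0.678
apply F[12]=+20.000 → step 13: x=-0.493, v=-1.542, θ₁=0.981, ω₁=5.881, θ₂=0.362, ω₂=0.580
apply F[13]=+20.000 → step 14: x=-0.521, v=-1.196, θ₁=1.098, ω₁=5.892, θ₂=0.373, ω₂=0.466
apply F[14]=+20.000 → step 15: x=-0.541, v=-0.848, θ₁=1.217, ω₁=6.015, θ₂=0.381, ω₂=0.348
apply F[15]=+20.000 → step 16: x=-0.554, v=-0.489, θ₁=1.339, ω₁=6.241, θ₂=0.387, ω₂=0.237
apply F[16]=+20.000 → step 17: x=-0.561, v=-0.111, θ₁=1.467, ω₁=6.574, θ₂=0.390, ω₂=0.148
apply F[17]=+20.000 → step 18: x=-0.559, v=0.297, θ₁=1.603, ω₁=7.023, θ₂=0.393, ω₂=0.099
apply F[18]=+20.000 → step 19: x=-0.548, v=0.747, θ₁=1.749, ω₁=7.613, θ₂=0.395, ω₂=0.116
apply F[19]=+20.000 → step 20: x=-0.528, v=1.254, θ₁=1.909, ω₁=8.387, θ₂=0.398, ω₂=0.233
apply F[20]=+20.000 → step 21: x=-0.498, v=1.842, θ₁=2.086, ω₁=9.418, θ₂=0.405, ω₂=0.510
Max |angle| over trajectory = 2.086 rad; bound = 1.733 → exceeded.

Answer: no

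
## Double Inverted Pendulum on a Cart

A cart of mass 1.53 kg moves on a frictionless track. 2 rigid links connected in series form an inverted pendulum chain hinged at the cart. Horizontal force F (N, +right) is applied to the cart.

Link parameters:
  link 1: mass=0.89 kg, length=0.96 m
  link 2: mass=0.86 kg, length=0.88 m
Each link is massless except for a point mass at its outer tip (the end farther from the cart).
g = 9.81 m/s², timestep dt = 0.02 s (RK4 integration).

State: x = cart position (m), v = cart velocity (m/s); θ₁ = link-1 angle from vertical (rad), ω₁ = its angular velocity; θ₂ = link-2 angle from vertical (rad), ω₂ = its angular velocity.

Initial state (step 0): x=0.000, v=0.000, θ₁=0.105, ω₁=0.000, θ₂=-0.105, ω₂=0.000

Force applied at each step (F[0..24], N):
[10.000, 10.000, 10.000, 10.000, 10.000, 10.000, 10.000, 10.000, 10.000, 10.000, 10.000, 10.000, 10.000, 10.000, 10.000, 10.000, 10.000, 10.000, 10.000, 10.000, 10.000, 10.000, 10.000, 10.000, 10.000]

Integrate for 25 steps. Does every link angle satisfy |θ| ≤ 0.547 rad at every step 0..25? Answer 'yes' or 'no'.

apply F[0]=+10.000 → step 1: x=0.001, v=0.107, θ₁=0.105, ω₁=-0.049, θ₂=-0.106, ω₂=-0.092
apply F[1]=+10.000 → step 2: x=0.004, v=0.214, θ₁=0.103, ω₁=-0.098, θ₂=-0.109, ω₂=-0.185
apply F[2]=+10.000 → step 3: x=0.010, v=0.322, θ₁=0.101, ω₁=-0.148, θ₂=-0.113, ω₂=-0.278
apply F[3]=+10.000 → step 4: x=0.017, v=0.431, θ₁=0.097, ω₁=-0.200, θ₂=-0.120, ω₂=-0.371
apply F[4]=+10.000 → step 5: x=0.027, v=0.540, θ₁=0.093, ω₁=-0.253, θ₂=-0.128, ω₂=-0.465
apply F[5]=+10.000 → step 6: x=0.039, v=0.651, θ₁=0.087, ω₁=-0.308, θ₂=-0.138, ω₂=-0.561
apply F[6]=+10.000 → step 7: x=0.053, v=0.764, θ₁=0.080, ω₁=-0.367, θ₂=-0.151, ω₂=-0.657
apply F[7]=+10.000 → step 8: x=0.069, v=0.878, θ₁=0.072, ω₁=-0.428, θ₂=-0.165, ω₂=-0.754
apply F[8]=+10.000 → step 9: x=0.088, v=0.995, θ₁=0.063, ω₁=-0.494, θ₂=-0.181, ω₂=-0.852
apply F[9]=+10.000 → step 10: x=0.109, v=1.113, θ₁=0.052, ω₁=-0.565, θ₂=-0.199, ω₂=-0.950
apply F[10]=+10.000 → step 11: x=0.133, v=1.235, θ₁=0.040, ω₁=-0.640, θ₂=-0.219, ω₂=-1.049
apply F[11]=+10.000 → step 12: x=0.159, v=1.359, θ₁=0.027, ω₁=-0.723, θ₂=-0.241, ω₂=-1.148
apply F[12]=+10.000 → step 13: x=0.187, v=1.486, θ₁=0.011, ω₁=-0.812, θ₂=-0.265, ω₂=-1.246
apply F[13]=+10.000 → step 14: x=0.218, v=1.616, θ₁=-0.006, ω₁=-0.909, θ₂=-0.291, ω₂=-1.343
apply F[14]=+10.000 → step 15: x=0.252, v=1.749, θ₁=-0.025, ω₁=-1.015, θ₂=-0.318, ω₂=-1.438
apply F[15]=+10.000 → step 16: x=0.288, v=1.886, θ₁=-0.046, ω₁=-1.131, θ₂=-0.348, ω₂=-1.529
apply F[16]=+10.000 → step 17: x=0.327, v=2.025, θ₁=-0.070, ω₁=-1.257, θ₂=-0.380, ω₂=-1.616
apply F[17]=+10.000 → step 18: x=0.369, v=2.167, θ₁=-0.097, ω₁=-1.394, θ₂=-0.413, ω₂=-1.696
apply F[18]=+10.000 → step 19: x=0.414, v=2.311, θ₁=-0.126, ω₁=-1.543, θ₂=-0.447, ω₂=-1.768
apply F[19]=+10.000 → step 20: x=0.461, v=2.456, θ₁=-0.159, ω₁=-1.704, θ₂=-0.483, ω₂=-1.831
apply F[20]=+10.000 → step 21: x=0.512, v=2.600, θ₁=-0.194, ω₁=-1.877, θ₂=-0.520, ω₂=-1.882
apply F[21]=+10.000 → step 22: x=0.565, v=2.744, θ₁=-0.234, ω₁=-2.061, θ₂=-0.559, ω₂=-1.919
apply F[22]=+10.000 → step 23: x=0.622, v=2.883, θ₁=-0.277, ω₁=-2.254, θ₂=-0.597, ω₂=-1.941
apply F[23]=+10.000 → step 24: x=0.681, v=3.017, θ₁=-0.324, ω₁=-2.456, θ₂=-0.636, ω₂=-1.948
apply F[24]=+10.000 → step 25: x=0.742, v=3.142, θ₁=-0.375, ω₁=-2.662, θ₂=-0.675, ω₂=-1.938
Max |angle| over trajectory = 0.675 rad; bound = 0.547 → exceeded.

Answer: no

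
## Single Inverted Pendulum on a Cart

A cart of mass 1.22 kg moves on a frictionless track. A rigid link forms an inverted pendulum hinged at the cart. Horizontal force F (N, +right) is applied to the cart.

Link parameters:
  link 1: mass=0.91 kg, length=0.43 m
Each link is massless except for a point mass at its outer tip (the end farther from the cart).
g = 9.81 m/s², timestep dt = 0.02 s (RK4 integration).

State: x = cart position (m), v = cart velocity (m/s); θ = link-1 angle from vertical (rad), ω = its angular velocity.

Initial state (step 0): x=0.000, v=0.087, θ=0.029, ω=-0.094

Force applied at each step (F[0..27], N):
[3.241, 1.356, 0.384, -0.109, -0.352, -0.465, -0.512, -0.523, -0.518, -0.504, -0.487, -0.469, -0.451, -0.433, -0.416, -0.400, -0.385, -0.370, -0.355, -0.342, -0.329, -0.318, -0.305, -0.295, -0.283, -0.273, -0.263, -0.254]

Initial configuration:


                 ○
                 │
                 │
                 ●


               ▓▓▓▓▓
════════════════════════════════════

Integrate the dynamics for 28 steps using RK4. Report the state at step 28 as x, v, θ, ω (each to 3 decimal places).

Answer: x=0.048, v=0.026, θ=-0.011, ω=0.011

Derivation:
apply F[0]=+3.241 → step 1: x=0.002, v=0.136, θ=0.026, ω=-0.195
apply F[1]=+1.356 → step 2: x=0.005, v=0.155, θ=0.022, ω=-0.228
apply F[2]=+0.384 → step 3: x=0.008, v=0.158, θ=0.017, ω=-0.227
apply F[3]=-0.109 → step 4: x=0.011, v=0.154, θ=0.013, ω=-0.211
apply F[4]=-0.352 → step 5: x=0.014, v=0.147, θ=0.009, ω=-0.189
apply F[5]=-0.465 → step 6: x=0.017, v=0.138, θ=0.005, ω=-0.165
apply F[6]=-0.512 → step 7: x=0.020, v=0.129, θ=0.002, ω=-0.143
apply F[7]=-0.523 → step 8: x=0.022, v=0.120, θ=-0.000, ω=-0.122
apply F[8]=-0.518 → step 9: x=0.025, v=0.112, θ=-0.003, ω=-0.103
apply F[9]=-0.504 → step 10: x=0.027, v=0.104, θ=-0.004, ω=-0.087
apply F[10]=-0.487 → step 11: x=0.029, v=0.097, θ=-0.006, ω=-0.072
apply F[11]=-0.469 → step 12: x=0.031, v=0.091, θ=-0.007, ω=-0.060
apply F[12]=-0.451 → step 13: x=0.033, v=0.084, θ=-0.008, ω=-0.049
apply F[13]=-0.433 → step 14: x=0.034, v=0.078, θ=-0.009, ω=-0.039
apply F[14]=-0.416 → step 15: x=0.036, v=0.073, θ=-0.010, ω=-0.031
apply F[15]=-0.400 → step 16: x=0.037, v=0.068, θ=-0.011, ω=-0.024
apply F[16]=-0.385 → step 17: x=0.038, v=0.063, θ=-0.011, ω=-0.018
apply F[17]=-0.370 → step 18: x=0.040, v=0.059, θ=-0.011, ω=-0.013
apply F[18]=-0.355 → step 19: x=0.041, v=0.055, θ=-0.011, ω=-0.008
apply F[19]=-0.342 → step 20: x=0.042, v=0.051, θ=-0.012, ω=-0.005
apply F[20]=-0.329 → step 21: x=0.043, v=0.047, θ=-0.012, ω=-0.001
apply F[21]=-0.318 → step 22: x=0.044, v=0.044, θ=-0.012, ω=0.001
apply F[22]=-0.305 → step 23: x=0.045, v=0.040, θ=-0.012, ω=0.004
apply F[23]=-0.295 → step 24: x=0.045, v=0.037, θ=-0.012, ω=0.006
apply F[24]=-0.283 → step 25: x=0.046, v=0.034, θ=-0.011, ω=0.007
apply F[25]=-0.273 → step 26: x=0.047, v=0.031, θ=-0.011, ω=0.009
apply F[26]=-0.263 → step 27: x=0.047, v=0.029, θ=-0.011, ω=0.010
apply F[27]=-0.254 → step 28: x=0.048, v=0.026, θ=-0.011, ω=0.011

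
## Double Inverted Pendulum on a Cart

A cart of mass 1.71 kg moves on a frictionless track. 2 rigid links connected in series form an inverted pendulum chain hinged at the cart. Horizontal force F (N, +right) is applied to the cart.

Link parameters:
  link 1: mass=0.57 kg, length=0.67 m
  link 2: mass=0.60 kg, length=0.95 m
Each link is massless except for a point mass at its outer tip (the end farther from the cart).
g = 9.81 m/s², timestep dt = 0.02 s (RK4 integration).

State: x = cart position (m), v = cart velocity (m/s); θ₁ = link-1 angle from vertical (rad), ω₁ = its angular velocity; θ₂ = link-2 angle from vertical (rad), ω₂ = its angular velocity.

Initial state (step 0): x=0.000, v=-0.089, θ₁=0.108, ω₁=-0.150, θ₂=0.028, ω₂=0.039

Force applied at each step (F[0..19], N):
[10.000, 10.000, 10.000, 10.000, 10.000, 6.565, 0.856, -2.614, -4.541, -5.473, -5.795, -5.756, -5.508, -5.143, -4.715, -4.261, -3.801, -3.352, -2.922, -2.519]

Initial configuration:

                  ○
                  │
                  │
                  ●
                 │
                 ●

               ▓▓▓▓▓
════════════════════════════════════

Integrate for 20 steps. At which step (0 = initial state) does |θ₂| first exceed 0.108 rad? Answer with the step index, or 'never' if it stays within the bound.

Answer: never

Derivation:
apply F[0]=+10.000 → step 1: x=-0.001, v=0.013, θ₁=0.104, ω₁=-0.246, θ₂=0.028, ω₂=0.005
apply F[1]=+10.000 → step 2: x=0.001, v=0.116, θ₁=0.098, ω₁=-0.346, θ₂=0.028, ω₂=-0.027
apply F[2]=+10.000 → step 3: x=0.004, v=0.220, θ₁=0.090, ω₁=-0.452, θ₂=0.027, ω₂=-0.056
apply F[3]=+10.000 → step 4: x=0.009, v=0.325, θ₁=0.080, ω₁=-0.565, θ₂=0.026, ω₂=-0.082
apply F[4]=+10.000 → step 5: x=0.017, v=0.432, θ₁=0.068, ω₁=-0.687, θ₂=0.024, ω₂=-0.103
apply F[5]=+6.565 → step 6: x=0.026, v=0.501, θ₁=0.053, ω₁=-0.761, θ₂=0.022, ω₂=-0.118
apply F[6]=+0.856 → step 7: x=0.036, v=0.505, θ₁=0.038, ω₁=-0.746, θ₂=0.019, ω₂=-0.128
apply F[7]=-2.614 → step 8: x=0.046, v=0.471, θ₁=0.024, ω₁=-0.682, θ₂=0.017, ω₂=-0.133
apply F[8]=-4.541 → step 9: x=0.055, v=0.415, θ₁=0.011, ω₁=-0.594, θ₂=0.014, ω₂=-0.134
apply F[9]=-5.473 → step 10: x=0.063, v=0.351, θ₁=0.000, ω₁=-0.498, θ₂=0.011, ω₂=-0.131
apply F[10]=-5.795 → step 11: x=0.069, v=0.283, θ₁=-0.009, ω₁=-0.403, θ₂=0.009, ω₂=-0.125
apply F[11]=-5.756 → step 12: x=0.074, v=0.218, θ₁=-0.016, ω₁=-0.315, θ₂=0.007, ω₂=-0.116
apply F[12]=-5.508 → step 13: x=0.078, v=0.156, θ₁=-0.022, ω₁=-0.236, θ₂=0.004, ω₂=-0.106
apply F[13]=-5.143 → step 14: x=0.080, v=0.099, θ₁=-0.026, ω₁=-0.166, θ₂=0.002, ω₂=-0.094
apply F[14]=-4.715 → step 15: x=0.082, v=0.047, θ₁=-0.028, ω₁=-0.106, θ₂=0.001, ω₂=-0.082
apply F[15]=-4.261 → step 16: x=0.082, v=0.002, θ₁=-0.030, ω₁=-0.055, θ₂=-0.001, ω₂=-0.070
apply F[16]=-3.801 → step 17: x=0.082, v=-0.039, θ₁=-0.031, ω₁=-0.013, θ₂=-0.002, ω₂=-0.058
apply F[17]=-3.352 → step 18: x=0.081, v=-0.074, θ₁=-0.031, ω₁=0.022, θ₂=-0.003, ω₂=-0.046
apply F[18]=-2.922 → step 19: x=0.079, v=-0.104, θ₁=-0.030, ω₁=0.050, θ₂=-0.004, ω₂=-0.035
apply F[19]=-2.519 → step 20: x=0.077, v=-0.130, θ₁=-0.029, ω₁=0.072, θ₂=-0.005, ω₂=-0.024
max |θ₂| = 0.028 ≤ 0.108 over all 21 states.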